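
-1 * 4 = -4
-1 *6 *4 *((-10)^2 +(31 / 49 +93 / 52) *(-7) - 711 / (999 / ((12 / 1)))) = -6021138 / 3367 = -1788.28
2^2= 4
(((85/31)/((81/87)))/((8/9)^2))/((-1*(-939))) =0.00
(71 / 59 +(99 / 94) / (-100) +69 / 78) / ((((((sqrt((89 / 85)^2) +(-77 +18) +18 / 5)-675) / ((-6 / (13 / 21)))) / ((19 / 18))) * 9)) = 33865635587 / 10459134293400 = 0.00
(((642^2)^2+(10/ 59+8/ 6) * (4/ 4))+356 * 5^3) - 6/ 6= 30068619709181/ 177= 169879207396.50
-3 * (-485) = 1455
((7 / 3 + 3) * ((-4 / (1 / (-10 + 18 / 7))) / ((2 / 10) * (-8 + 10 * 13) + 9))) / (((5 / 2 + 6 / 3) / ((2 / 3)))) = 66560 / 94689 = 0.70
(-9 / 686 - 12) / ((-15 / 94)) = 129109 / 1715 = 75.28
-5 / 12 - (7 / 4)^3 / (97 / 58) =-33721 / 9312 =-3.62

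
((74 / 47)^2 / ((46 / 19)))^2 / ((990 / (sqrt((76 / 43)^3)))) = 205677924784 * sqrt(817) / 2362594637403495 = 0.00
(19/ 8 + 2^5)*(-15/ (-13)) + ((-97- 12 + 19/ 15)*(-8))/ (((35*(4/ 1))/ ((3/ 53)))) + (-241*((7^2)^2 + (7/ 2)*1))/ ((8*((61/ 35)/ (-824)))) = 2015091903389183/ 58840600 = 34246623.99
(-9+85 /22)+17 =261 /22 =11.86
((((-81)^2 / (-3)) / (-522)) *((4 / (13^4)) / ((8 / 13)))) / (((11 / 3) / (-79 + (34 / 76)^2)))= -82950723 / 4048069168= -0.02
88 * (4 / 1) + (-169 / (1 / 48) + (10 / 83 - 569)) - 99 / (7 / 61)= -9191.59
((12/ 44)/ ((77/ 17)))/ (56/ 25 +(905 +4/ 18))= 11475/ 172939613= 0.00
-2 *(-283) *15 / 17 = 8490 / 17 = 499.41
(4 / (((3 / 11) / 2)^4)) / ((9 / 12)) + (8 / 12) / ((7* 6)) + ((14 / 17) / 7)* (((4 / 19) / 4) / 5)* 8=42372296101 / 2747115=15424.29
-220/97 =-2.27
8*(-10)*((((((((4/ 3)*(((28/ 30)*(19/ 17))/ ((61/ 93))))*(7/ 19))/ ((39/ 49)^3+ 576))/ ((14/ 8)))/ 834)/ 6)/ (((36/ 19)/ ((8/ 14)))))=-8869793408/ 2375694259750107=-0.00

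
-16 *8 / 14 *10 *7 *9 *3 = -17280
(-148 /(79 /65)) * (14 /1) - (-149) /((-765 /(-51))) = -2008429 /1185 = -1694.88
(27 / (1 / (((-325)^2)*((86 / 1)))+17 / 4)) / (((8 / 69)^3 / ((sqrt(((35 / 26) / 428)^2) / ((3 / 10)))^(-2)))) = 1122439562936744949 / 30267055784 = 37084530.82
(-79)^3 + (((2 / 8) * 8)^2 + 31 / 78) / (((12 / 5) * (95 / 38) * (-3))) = -493039.24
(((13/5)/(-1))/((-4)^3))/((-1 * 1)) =-13/320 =-0.04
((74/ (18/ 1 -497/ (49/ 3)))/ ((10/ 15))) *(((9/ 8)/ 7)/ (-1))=333/ 232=1.44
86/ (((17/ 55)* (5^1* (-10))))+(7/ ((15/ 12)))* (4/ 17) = -361/ 85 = -4.25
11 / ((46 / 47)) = 517 / 46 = 11.24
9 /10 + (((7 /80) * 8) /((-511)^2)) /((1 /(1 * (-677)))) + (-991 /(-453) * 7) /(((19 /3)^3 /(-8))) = 16069924453 /38635052827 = 0.42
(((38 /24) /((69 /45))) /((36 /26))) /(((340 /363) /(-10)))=-149435 /18768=-7.96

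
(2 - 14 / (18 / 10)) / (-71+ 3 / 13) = 0.08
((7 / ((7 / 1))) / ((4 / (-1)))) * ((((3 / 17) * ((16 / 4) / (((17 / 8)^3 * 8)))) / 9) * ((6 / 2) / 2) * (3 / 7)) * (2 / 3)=-64 / 584647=-0.00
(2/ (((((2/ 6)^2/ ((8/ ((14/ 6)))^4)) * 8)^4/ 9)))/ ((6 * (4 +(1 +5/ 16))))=931603678164736454688768/ 2824799098416085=329794667.06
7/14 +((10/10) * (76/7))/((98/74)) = 8.70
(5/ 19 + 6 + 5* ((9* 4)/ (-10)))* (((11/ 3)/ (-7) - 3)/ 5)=16502/ 1995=8.27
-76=-76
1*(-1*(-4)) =4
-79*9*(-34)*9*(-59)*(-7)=89854758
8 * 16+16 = 144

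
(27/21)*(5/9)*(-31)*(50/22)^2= -96875/847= -114.37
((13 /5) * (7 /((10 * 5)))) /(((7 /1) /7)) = 91 /250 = 0.36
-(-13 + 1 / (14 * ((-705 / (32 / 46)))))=1475573 / 113505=13.00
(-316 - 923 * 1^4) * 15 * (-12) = 223020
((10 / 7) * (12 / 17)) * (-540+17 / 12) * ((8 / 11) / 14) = -258520 / 9163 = -28.21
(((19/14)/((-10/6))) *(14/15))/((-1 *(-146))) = -0.01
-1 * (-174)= 174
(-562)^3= -177504328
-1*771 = -771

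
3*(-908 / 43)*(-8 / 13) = 21792 / 559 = 38.98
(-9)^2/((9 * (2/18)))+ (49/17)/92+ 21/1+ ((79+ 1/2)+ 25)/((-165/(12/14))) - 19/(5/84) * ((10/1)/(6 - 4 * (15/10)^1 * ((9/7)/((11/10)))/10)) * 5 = -159324621/54740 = -2910.57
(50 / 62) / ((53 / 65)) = 1625 / 1643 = 0.99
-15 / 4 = -3.75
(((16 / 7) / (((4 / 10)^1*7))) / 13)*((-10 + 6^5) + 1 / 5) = 487.67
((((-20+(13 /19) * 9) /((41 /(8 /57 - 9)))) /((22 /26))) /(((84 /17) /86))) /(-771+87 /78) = -16407832285 /205316230581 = -0.08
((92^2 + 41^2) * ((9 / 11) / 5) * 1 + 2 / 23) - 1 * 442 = 308199 / 253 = 1218.18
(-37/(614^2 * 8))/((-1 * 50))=37/150798400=0.00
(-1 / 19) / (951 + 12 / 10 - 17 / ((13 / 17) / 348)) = 65 / 8378373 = 0.00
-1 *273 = -273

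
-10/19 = -0.53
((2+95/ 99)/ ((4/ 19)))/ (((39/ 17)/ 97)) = 9179983/ 15444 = 594.40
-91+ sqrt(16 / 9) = -269 / 3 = -89.67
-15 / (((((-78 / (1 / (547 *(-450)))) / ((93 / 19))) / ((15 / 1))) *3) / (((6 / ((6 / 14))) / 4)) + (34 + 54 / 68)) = -110670 / 1653990871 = -0.00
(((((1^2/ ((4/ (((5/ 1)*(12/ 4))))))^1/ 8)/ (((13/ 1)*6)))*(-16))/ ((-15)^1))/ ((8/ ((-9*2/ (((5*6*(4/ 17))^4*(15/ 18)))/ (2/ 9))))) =-83521/ 2662400000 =-0.00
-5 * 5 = -25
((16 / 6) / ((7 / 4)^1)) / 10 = 16 / 105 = 0.15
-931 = -931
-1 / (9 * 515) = -1 / 4635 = -0.00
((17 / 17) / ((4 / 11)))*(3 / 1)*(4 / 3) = 11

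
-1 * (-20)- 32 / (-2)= 36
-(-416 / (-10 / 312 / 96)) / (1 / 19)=-118370304 / 5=-23674060.80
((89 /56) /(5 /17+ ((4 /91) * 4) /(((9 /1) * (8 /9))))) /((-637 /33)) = -16643 /63896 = -0.26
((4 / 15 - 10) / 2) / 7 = -73 / 105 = -0.70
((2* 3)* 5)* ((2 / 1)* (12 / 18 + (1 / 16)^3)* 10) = 204875 / 512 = 400.15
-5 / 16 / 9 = -5 / 144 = -0.03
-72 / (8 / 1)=-9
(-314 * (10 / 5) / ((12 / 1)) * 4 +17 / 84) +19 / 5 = -86239 / 420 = -205.33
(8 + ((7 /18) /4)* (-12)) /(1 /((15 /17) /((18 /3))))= 1.00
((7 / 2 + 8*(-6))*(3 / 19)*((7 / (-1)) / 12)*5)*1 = 3115 / 152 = 20.49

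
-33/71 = -0.46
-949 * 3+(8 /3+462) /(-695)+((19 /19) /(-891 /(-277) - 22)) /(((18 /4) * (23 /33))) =-21531079987 /7560905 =-2847.69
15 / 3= 5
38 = 38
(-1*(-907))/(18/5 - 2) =4535/8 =566.88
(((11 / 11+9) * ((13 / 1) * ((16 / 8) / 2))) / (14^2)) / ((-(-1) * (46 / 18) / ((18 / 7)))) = 5265 / 7889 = 0.67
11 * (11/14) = 121/14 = 8.64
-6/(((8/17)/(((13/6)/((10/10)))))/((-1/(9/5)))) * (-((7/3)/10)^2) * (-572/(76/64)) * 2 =6194188/7695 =804.96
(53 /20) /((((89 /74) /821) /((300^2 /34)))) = 4788443.16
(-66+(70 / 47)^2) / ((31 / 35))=-4931290 / 68479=-72.01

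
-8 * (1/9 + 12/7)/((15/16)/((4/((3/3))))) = -11776/189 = -62.31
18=18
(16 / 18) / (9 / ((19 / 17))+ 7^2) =38 / 2439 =0.02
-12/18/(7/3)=-2/7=-0.29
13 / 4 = 3.25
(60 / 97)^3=216000 / 912673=0.24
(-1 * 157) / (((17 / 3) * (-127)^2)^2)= -1413 / 75181801249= -0.00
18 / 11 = 1.64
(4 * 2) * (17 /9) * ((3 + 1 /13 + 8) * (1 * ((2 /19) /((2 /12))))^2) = 313344 /4693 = 66.77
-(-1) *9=9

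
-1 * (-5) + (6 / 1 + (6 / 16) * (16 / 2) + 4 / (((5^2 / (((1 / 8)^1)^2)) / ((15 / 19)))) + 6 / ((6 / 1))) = 22803 / 1520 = 15.00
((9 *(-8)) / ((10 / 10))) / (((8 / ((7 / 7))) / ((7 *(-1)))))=63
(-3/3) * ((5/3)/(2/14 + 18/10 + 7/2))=-350/1143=-0.31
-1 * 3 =-3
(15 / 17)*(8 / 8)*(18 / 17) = 270 / 289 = 0.93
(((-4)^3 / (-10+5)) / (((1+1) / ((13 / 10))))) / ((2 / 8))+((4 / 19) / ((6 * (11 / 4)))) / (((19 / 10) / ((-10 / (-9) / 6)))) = 267623632 / 8041275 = 33.28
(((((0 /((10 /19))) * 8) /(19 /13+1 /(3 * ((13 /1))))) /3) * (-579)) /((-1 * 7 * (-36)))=0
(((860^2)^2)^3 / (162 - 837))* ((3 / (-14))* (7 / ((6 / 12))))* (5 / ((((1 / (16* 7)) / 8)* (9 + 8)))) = 29330496876009282318578483200000000000 / 153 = 191702593960844982474369200000000000.00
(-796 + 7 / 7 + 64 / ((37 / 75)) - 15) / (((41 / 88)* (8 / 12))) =-3322440 / 1517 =-2190.14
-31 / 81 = -0.38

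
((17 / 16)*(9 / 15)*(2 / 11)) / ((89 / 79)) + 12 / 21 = 184843 / 274120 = 0.67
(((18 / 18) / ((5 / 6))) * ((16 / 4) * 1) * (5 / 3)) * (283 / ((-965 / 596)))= -1349344 / 965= -1398.28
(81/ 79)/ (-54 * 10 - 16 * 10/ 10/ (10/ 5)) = -81/ 43292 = -0.00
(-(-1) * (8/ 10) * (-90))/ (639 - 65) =-36/ 287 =-0.13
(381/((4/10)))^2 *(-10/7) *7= -18145125/2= -9072562.50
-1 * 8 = -8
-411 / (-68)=411 / 68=6.04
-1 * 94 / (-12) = 47 / 6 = 7.83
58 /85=0.68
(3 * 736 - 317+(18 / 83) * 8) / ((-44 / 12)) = -516.20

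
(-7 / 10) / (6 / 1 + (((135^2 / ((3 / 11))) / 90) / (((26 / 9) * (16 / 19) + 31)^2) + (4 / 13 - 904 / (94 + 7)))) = 0.35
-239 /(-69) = 239 /69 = 3.46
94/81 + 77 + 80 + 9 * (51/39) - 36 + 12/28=990355/7371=134.36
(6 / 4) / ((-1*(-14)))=3 / 28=0.11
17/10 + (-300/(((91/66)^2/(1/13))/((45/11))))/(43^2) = 3330396749/1990503970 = 1.67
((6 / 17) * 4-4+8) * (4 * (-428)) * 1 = -157504 / 17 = -9264.94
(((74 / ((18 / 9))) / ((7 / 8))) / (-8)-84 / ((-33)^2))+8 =6701 / 2541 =2.64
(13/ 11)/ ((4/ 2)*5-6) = 13/ 44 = 0.30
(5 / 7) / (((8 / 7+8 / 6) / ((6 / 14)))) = 45 / 364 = 0.12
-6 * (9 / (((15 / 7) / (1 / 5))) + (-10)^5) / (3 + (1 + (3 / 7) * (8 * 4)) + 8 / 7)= 17499853 / 550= 31817.91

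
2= 2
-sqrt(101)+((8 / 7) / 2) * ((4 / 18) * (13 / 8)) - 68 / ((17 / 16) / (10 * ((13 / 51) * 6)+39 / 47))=-51933869 / 50337 - sqrt(101)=-1041.77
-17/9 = -1.89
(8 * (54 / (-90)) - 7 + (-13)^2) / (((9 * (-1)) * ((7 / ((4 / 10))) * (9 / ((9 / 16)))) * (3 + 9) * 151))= -131 / 3805200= -0.00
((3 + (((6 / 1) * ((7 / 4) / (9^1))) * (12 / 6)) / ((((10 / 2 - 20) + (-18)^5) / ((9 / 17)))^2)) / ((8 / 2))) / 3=28663372530944 / 114653490123769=0.25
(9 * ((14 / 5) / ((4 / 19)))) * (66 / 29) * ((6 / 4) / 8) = 118503 / 2320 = 51.08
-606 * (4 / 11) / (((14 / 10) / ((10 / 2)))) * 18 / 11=-1090800 / 847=-1287.84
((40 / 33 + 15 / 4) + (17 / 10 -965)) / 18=-632503 / 11880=-53.24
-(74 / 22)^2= -1369 / 121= -11.31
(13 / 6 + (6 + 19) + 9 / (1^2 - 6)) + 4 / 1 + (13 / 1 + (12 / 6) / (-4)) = 628 / 15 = 41.87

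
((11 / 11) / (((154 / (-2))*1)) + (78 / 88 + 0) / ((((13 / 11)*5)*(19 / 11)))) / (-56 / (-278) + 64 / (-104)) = -3904927 / 21886480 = -0.18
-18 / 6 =-3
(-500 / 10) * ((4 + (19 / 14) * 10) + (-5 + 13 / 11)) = -52950 / 77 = -687.66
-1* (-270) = 270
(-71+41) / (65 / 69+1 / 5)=-26.27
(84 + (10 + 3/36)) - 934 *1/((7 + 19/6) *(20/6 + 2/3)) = 52057/732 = 71.12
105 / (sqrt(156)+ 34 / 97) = 8.18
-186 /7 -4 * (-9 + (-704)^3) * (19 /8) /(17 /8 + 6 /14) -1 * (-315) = 1299354806969 /1001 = 1298056750.22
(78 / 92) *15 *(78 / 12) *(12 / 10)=4563 / 46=99.20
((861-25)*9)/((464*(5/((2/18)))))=209/580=0.36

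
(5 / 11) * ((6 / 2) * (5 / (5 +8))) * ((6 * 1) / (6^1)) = 75 / 143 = 0.52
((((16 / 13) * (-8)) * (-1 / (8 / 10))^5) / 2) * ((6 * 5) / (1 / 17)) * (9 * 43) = 308390625 / 104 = 2965294.47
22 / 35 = 0.63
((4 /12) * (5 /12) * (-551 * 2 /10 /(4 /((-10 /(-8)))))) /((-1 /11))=30305 /576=52.61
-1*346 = -346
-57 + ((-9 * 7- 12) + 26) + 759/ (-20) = -2879/ 20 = -143.95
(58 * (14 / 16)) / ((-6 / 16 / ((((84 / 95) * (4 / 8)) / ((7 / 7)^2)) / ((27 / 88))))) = -500192 / 2565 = -195.01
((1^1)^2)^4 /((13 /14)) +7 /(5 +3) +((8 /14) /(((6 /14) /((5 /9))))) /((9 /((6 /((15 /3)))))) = 17275 /8424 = 2.05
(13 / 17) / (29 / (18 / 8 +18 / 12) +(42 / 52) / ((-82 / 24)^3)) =0.10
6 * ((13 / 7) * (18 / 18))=78 / 7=11.14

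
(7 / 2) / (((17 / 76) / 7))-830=-12248 / 17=-720.47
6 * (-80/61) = -480/61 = -7.87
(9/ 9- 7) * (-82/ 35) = 492/ 35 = 14.06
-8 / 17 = -0.47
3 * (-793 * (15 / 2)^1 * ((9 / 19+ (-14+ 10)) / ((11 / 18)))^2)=-25950774330 / 43681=-594097.53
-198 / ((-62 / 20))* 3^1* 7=41580 / 31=1341.29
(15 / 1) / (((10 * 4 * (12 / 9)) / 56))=15.75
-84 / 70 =-6 / 5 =-1.20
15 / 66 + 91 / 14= 74 / 11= 6.73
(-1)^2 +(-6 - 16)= -21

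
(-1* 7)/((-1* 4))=7/4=1.75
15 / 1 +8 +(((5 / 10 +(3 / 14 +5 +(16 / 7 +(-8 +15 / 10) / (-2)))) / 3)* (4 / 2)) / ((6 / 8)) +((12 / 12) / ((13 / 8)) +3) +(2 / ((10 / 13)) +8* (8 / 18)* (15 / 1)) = 92.55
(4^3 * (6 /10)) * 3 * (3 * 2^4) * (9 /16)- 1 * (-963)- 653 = 17102 /5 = 3420.40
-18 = -18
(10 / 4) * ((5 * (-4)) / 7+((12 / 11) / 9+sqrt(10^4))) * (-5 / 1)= -280850 / 231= -1215.80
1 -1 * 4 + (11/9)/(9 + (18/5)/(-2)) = -2.83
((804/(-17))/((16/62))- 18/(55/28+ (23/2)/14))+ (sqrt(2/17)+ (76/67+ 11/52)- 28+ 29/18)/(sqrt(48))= -83859/442- sqrt(3)*(13349233- 31356*sqrt(34))/6396624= -193.29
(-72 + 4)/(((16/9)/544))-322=-21130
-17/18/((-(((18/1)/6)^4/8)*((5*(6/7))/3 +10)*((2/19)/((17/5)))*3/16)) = 76874/54675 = 1.41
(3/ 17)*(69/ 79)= 207/ 1343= 0.15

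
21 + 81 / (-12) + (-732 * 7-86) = -20783 / 4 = -5195.75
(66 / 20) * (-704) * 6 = -69696 / 5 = -13939.20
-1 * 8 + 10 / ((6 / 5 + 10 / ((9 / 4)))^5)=-4227988643471 / 528613910512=-8.00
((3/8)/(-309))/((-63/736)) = 92/6489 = 0.01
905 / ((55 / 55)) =905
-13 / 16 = -0.81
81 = 81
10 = 10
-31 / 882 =-0.04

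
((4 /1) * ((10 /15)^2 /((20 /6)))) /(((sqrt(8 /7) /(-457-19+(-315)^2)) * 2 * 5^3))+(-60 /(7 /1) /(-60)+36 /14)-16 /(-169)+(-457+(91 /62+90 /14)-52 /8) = -16605341 /36673+98749 * sqrt(14) /1875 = -255.74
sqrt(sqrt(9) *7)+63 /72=7 /8+sqrt(21)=5.46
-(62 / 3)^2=-3844 / 9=-427.11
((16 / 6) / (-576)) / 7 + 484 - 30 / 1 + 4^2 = 710639 / 1512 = 470.00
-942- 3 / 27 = -8479 / 9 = -942.11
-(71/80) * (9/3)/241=-213/19280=-0.01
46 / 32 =23 / 16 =1.44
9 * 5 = 45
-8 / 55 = -0.15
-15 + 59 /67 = -946 /67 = -14.12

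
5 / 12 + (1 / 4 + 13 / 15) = 23 / 15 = 1.53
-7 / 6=-1.17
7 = 7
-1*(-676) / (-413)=-676 / 413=-1.64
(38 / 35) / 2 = 19 / 35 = 0.54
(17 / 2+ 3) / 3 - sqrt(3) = 23 / 6 - sqrt(3) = 2.10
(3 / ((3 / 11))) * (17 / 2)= 93.50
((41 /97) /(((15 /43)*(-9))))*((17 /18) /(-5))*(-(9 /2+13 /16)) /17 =-29971 /3771360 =-0.01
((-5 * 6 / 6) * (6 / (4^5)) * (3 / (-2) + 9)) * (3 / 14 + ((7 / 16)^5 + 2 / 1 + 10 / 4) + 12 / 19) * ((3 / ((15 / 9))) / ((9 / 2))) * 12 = -100949337045 / 17850957824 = -5.66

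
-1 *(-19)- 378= -359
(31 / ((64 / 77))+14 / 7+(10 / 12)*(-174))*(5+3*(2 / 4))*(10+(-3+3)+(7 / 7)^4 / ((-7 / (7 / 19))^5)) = -6870.70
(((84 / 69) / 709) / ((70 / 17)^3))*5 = 4913 / 39952150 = 0.00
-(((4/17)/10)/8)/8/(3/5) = -1/1632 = -0.00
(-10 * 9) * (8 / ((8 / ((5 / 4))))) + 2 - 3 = -227 / 2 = -113.50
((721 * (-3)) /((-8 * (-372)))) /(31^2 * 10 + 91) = -721 /9623392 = -0.00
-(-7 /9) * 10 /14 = 5 /9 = 0.56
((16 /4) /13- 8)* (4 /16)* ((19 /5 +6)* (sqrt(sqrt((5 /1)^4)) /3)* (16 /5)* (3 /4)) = -75.38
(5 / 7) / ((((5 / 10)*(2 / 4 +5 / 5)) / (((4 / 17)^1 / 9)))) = 80 / 3213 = 0.02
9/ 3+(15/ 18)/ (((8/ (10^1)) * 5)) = 77/ 24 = 3.21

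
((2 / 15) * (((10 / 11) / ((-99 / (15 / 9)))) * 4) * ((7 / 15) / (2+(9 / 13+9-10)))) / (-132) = 182 / 10673289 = 0.00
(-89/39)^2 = 7921/1521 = 5.21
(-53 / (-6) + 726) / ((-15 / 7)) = -30863 / 90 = -342.92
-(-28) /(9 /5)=140 /9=15.56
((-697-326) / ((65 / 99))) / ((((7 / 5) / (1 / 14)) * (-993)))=33759 / 421694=0.08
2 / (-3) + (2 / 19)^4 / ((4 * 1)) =-260630 / 390963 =-0.67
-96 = -96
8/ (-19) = -8/ 19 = -0.42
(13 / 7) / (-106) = -13 / 742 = -0.02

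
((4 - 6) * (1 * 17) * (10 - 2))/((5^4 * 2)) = -136/625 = -0.22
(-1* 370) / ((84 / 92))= -8510 / 21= -405.24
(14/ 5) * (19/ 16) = 133/ 40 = 3.32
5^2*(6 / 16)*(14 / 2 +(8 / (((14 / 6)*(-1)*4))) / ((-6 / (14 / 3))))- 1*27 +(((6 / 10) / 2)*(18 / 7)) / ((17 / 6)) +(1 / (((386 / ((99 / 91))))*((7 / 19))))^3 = 14261678218971197747 / 315892376718215570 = 45.15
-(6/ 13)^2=-36/ 169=-0.21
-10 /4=-5 /2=-2.50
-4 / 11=-0.36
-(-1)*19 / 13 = 1.46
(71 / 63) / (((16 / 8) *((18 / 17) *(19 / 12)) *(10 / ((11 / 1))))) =13277 / 35910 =0.37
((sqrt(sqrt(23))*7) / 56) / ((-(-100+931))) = -23^(1 / 4) / 6648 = -0.00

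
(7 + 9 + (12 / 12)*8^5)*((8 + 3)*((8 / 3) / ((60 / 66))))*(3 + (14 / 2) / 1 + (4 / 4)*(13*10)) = 148096256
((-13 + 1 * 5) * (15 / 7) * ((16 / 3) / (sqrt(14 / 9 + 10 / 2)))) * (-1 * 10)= 19200 * sqrt(59) / 413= 357.09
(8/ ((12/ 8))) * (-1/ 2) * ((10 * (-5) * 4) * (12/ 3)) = 6400/ 3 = 2133.33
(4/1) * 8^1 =32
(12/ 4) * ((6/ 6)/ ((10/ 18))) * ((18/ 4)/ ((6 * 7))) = 81/ 140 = 0.58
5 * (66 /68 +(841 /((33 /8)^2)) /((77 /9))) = 33.74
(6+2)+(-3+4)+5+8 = 22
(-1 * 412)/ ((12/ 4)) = -412/ 3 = -137.33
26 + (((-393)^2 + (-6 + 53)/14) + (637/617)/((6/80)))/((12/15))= 20016870571/103656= 193108.65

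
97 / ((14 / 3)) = 291 / 14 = 20.79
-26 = -26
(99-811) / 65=-712 / 65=-10.95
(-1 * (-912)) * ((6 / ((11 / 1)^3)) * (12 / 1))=49.33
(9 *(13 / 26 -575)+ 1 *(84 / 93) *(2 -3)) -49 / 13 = -4171189 / 806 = -5175.17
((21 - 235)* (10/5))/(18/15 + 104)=-1070/263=-4.07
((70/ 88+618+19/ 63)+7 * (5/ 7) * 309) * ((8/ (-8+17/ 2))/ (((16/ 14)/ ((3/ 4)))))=5998877/ 264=22723.02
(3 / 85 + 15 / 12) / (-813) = -437 / 276420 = -0.00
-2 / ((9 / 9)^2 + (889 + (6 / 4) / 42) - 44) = -56 / 23689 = -0.00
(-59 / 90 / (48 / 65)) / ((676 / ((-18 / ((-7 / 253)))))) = -14927 / 17472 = -0.85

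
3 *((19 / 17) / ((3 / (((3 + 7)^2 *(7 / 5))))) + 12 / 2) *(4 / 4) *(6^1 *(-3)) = -53388 / 17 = -3140.47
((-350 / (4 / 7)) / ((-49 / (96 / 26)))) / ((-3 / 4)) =-800 / 13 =-61.54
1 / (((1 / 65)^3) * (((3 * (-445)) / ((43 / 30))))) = -472355 / 1602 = -294.85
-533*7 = -3731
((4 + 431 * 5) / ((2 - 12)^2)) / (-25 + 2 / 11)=-23749 / 27300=-0.87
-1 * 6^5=-7776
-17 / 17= -1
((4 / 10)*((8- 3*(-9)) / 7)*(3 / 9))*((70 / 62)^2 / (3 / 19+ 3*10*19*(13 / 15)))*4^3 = 2979200 / 27068487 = 0.11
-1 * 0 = 0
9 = 9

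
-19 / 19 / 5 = -1 / 5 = -0.20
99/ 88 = 9/ 8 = 1.12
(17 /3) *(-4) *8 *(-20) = 10880 /3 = 3626.67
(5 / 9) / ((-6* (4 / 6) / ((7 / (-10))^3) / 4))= 343 / 1800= 0.19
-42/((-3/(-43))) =-602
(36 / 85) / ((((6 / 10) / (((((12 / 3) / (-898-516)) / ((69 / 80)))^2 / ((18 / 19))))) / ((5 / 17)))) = 4864000 / 2063270204163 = 0.00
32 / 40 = 4 / 5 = 0.80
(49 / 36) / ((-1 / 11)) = -539 / 36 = -14.97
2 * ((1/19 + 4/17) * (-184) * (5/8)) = -21390/323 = -66.22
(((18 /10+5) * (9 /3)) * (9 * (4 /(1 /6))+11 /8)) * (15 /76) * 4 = 266067 /76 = 3500.88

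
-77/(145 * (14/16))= -88/145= -0.61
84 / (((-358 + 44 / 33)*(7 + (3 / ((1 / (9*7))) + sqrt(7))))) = -1176 / 978515 + 6*sqrt(7) / 978515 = -0.00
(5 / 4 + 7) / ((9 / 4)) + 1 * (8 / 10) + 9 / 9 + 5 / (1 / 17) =1357 / 15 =90.47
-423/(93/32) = -4512/31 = -145.55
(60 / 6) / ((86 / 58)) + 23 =1279 / 43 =29.74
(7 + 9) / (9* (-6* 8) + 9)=-16 / 423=-0.04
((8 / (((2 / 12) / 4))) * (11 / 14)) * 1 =1056 / 7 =150.86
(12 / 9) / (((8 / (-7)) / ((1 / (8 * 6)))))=-7 / 288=-0.02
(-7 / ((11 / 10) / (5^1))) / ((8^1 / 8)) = -350 / 11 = -31.82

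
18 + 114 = 132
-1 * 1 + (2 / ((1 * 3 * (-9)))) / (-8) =-107 / 108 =-0.99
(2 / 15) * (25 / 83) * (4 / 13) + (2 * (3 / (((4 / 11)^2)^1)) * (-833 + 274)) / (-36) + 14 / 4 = 708.09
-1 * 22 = -22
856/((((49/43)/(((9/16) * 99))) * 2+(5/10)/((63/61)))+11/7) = 65591856/160645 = 408.30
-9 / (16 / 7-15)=63 / 89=0.71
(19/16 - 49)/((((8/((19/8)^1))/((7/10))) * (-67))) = 20349/137216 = 0.15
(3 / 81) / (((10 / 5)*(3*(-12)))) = -1 / 1944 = -0.00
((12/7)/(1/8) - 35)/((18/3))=-149/42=-3.55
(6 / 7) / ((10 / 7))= 3 / 5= 0.60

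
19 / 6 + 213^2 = 272233 / 6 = 45372.17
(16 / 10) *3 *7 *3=504 / 5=100.80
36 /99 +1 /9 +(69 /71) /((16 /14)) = 74513 /56232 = 1.33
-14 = -14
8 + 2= 10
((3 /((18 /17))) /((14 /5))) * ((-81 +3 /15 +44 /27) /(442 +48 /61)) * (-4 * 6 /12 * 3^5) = 87.93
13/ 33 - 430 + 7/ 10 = -141539/ 330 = -428.91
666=666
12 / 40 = 3 / 10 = 0.30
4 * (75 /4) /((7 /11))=825 /7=117.86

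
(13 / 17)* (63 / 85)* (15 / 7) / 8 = 351 / 2312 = 0.15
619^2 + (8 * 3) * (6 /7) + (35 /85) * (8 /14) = 45598635 /119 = 383181.81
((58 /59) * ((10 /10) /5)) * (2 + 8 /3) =812 /885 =0.92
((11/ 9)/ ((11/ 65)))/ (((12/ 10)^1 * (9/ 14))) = 2275/ 243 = 9.36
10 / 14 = 5 / 7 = 0.71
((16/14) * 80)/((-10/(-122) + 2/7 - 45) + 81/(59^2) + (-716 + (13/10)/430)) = -584362432000/4861386109869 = -0.12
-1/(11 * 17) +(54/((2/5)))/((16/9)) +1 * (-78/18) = 71.60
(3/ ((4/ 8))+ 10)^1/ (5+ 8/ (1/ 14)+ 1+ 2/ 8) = 64/ 473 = 0.14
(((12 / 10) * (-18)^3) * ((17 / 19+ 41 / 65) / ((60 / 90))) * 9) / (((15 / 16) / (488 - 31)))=-2169193830912 / 30875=-70257290.07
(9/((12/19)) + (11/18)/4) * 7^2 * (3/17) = 2989/24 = 124.54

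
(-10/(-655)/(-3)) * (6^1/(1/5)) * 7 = -1.07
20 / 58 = 0.34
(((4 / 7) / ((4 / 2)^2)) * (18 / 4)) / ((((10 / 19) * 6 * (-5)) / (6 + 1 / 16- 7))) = 171 / 4480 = 0.04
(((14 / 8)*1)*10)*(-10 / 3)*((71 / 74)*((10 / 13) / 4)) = -62125 / 5772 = -10.76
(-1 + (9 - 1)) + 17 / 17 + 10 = 18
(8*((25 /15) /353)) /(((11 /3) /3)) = 120 /3883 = 0.03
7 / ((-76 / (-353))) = 2471 / 76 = 32.51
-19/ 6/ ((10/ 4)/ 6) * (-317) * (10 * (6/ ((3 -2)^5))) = 144552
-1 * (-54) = 54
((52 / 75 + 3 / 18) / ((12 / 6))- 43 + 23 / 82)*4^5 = -44387072 / 1025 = -43304.46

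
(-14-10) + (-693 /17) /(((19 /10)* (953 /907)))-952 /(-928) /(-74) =-44.43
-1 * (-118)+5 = 123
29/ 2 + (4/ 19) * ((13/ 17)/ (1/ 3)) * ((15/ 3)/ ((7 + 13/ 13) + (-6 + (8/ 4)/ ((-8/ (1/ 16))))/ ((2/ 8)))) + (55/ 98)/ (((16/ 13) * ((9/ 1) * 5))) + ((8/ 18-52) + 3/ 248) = -1350324431033/ 36314988192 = -37.18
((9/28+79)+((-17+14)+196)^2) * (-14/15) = -1045193/30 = -34839.77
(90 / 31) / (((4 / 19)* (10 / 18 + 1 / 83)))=638685 / 26288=24.30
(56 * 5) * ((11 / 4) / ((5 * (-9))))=-154 / 9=-17.11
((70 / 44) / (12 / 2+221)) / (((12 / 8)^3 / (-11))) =-0.02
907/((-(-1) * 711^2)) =0.00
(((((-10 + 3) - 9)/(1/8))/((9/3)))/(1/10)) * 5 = -6400/3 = -2133.33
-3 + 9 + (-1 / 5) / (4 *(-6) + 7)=511 / 85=6.01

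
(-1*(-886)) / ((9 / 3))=886 / 3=295.33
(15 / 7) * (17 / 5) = 51 / 7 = 7.29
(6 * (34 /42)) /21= 34 /147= 0.23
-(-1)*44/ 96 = 11/ 24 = 0.46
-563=-563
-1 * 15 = -15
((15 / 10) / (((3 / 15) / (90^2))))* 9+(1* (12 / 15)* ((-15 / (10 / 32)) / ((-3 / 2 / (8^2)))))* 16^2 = 4830902 / 5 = 966180.40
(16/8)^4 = 16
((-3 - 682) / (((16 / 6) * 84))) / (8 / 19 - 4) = 13015 / 15232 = 0.85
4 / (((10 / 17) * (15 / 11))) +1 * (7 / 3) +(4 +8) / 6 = 233 / 25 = 9.32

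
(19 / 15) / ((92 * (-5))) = -19 / 6900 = -0.00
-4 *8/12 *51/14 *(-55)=3740/7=534.29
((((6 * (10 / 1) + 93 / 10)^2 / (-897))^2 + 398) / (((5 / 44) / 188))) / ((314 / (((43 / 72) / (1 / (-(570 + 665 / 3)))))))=-1062859.72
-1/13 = -0.08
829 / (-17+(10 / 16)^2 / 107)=-48.78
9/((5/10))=18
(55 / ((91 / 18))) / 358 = 495 / 16289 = 0.03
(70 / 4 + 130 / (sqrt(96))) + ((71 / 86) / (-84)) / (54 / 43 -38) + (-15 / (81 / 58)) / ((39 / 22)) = 1065987721 / 93169440 + 65 * sqrt(6) / 12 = 24.71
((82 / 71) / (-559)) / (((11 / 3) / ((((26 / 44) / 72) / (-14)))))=41 / 124122768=0.00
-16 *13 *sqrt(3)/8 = -26 *sqrt(3) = -45.03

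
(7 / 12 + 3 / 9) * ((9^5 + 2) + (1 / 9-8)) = 1461317 / 27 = 54122.85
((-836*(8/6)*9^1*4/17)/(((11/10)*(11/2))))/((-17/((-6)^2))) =2626560/3179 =826.22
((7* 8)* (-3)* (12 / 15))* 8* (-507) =2725632 / 5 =545126.40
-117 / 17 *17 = -117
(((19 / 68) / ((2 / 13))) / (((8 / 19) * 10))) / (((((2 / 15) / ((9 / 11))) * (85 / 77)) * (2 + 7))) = 98553 / 369920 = 0.27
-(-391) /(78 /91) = 2737 /6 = 456.17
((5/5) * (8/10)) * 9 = 36/5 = 7.20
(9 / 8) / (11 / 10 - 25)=-45 / 956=-0.05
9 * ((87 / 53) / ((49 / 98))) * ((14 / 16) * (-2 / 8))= -5481 / 848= -6.46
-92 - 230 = -322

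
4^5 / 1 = 1024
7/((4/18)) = 63/2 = 31.50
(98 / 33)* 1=98 / 33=2.97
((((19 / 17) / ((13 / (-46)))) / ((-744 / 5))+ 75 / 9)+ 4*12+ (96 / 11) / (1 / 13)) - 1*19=45462113 / 301444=150.81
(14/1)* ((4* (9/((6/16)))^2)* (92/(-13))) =-2967552/13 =-228273.23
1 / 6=0.17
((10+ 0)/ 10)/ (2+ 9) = 1/ 11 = 0.09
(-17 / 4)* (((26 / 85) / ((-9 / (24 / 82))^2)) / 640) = -13 / 6051600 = -0.00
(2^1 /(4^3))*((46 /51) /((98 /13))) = 299 /79968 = 0.00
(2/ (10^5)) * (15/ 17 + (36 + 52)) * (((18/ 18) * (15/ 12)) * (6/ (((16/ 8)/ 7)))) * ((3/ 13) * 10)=95193/ 884000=0.11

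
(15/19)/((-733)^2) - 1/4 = -10208431/40833964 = -0.25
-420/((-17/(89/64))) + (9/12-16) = 5197/272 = 19.11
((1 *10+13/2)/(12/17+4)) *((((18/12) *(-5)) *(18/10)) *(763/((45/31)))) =-39807999/1600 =-24880.00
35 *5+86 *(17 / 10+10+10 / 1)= 10206 / 5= 2041.20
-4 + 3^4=77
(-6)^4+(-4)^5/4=1040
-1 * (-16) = 16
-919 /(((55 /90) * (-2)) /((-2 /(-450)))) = 919 /275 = 3.34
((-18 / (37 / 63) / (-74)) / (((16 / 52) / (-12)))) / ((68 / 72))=-398034 / 23273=-17.10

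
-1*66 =-66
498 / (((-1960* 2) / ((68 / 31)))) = -4233 / 15190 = -0.28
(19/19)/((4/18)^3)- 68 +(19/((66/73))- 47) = -755/264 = -2.86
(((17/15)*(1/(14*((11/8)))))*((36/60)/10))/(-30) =-17/144375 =-0.00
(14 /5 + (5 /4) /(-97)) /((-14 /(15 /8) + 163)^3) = 3649725 /4926924894356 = 0.00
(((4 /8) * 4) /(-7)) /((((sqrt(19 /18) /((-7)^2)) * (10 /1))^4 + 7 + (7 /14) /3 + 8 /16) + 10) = -0.02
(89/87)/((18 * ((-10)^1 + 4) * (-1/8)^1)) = 178/2349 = 0.08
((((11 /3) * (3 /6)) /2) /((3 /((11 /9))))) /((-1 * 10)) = -0.04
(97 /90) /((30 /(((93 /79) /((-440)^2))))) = 3007 /13764960000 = 0.00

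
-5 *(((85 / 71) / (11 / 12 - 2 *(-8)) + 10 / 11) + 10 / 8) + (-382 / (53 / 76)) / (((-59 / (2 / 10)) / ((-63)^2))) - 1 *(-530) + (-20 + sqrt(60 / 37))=2 *sqrt(555) / 37 + 78020620251451 / 9915279220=7870.00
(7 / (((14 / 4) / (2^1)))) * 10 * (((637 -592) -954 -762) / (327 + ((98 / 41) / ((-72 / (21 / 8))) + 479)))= -263082240 / 3172073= -82.94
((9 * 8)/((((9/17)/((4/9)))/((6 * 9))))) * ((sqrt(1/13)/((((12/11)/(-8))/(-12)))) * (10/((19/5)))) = 14361600 * sqrt(13)/247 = 209641.64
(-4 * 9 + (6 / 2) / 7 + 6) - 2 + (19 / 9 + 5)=-1541 / 63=-24.46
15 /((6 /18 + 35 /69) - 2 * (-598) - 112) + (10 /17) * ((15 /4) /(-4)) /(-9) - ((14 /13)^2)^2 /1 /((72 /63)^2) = -0.95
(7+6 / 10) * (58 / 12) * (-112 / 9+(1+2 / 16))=-89813 / 216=-415.80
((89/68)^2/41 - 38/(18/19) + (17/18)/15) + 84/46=-22475139623/588658320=-38.18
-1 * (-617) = 617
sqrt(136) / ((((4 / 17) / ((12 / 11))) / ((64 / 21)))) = 2176 * sqrt(34) / 77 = 164.78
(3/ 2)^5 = 243/ 32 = 7.59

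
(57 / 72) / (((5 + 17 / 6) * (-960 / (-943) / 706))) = 6324701 / 90240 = 70.09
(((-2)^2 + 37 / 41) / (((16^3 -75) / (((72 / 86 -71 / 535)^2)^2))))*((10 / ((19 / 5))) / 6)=243294185724234193 / 1846999898414254181525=0.00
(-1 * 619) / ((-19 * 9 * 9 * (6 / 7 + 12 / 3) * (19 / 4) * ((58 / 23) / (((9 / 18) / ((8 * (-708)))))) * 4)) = -99659 / 653209318656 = -0.00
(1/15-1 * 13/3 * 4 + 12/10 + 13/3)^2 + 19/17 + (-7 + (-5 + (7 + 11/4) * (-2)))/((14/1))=2089043/15300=136.54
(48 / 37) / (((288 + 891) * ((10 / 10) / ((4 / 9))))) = 64 / 130869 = 0.00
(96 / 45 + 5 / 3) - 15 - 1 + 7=-26 / 5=-5.20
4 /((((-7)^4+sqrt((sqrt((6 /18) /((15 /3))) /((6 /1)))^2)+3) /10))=51926400 /3120776639- 240* sqrt(15) /3120776639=0.02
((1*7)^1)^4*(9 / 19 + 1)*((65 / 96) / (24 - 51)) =-1092455 / 12312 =-88.73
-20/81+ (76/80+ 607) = 984479/1620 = 607.70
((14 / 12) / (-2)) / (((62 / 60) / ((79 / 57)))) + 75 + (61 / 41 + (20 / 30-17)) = 8602657 / 144894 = 59.37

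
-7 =-7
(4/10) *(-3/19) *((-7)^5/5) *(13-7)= 605052/475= 1273.79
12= 12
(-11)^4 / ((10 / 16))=117128 / 5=23425.60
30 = 30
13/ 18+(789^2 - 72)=11204095/ 18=622449.72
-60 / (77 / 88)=-480 / 7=-68.57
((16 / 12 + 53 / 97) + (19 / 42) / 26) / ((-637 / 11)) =-2210461 / 67473588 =-0.03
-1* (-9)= 9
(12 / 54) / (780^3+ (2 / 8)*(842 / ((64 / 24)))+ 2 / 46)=736 / 1571716485585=0.00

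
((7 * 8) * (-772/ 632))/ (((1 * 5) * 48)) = -1351/ 4740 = -0.29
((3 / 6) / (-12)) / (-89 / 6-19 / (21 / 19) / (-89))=623 / 218900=0.00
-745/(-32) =745/32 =23.28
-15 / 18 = -5 / 6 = -0.83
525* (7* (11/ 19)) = 40425/ 19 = 2127.63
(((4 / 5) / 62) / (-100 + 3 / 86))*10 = -344 / 266507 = -0.00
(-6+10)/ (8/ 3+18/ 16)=96/ 91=1.05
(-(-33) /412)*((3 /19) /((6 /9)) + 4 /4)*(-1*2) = -1551 /7828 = -0.20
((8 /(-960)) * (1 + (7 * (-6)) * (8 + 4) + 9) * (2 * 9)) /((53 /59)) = 43719 /530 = 82.49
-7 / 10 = -0.70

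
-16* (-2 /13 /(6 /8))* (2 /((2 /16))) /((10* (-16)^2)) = 0.02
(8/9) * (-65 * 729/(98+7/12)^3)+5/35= 12594637/127353499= 0.10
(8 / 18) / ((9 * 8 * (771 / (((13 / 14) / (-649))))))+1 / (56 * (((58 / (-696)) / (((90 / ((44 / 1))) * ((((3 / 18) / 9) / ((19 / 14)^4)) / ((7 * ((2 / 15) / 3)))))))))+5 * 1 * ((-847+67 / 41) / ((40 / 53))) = -33960303767119265363 / 6063737405587092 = -5600.56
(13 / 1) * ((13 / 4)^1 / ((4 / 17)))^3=140320193 / 4096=34257.86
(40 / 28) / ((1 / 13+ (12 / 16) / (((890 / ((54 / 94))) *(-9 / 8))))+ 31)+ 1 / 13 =94493151 / 768908413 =0.12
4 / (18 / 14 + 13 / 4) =112 / 127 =0.88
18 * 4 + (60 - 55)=77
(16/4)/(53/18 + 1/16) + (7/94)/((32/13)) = 1772011/1302464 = 1.36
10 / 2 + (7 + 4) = 16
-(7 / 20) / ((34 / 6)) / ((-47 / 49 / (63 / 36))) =7203 / 63920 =0.11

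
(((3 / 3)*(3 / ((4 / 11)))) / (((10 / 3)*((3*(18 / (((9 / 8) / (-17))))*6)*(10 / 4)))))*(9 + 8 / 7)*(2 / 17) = -781 / 3236800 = -0.00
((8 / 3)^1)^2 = 64 / 9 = 7.11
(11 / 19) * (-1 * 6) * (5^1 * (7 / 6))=-385 / 19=-20.26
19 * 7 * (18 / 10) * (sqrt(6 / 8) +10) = 2601.33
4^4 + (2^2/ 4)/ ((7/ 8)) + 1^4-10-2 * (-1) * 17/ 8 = 7067/ 28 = 252.39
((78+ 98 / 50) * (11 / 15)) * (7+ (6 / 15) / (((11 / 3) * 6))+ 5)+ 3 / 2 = 2648303 / 3750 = 706.21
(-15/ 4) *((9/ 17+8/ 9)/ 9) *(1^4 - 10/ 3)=7595/ 5508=1.38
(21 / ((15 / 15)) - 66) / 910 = -9 / 182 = -0.05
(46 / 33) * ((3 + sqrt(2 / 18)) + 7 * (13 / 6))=851 / 33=25.79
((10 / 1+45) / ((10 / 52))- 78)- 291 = -83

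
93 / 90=31 / 30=1.03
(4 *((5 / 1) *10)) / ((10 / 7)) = 140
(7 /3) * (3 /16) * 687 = 4809 /16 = 300.56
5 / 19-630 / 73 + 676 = 926007 / 1387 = 667.63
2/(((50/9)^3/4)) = 729/15625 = 0.05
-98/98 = -1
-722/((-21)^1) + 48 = 1730/21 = 82.38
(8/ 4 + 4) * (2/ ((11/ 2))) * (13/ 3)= 104/ 11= 9.45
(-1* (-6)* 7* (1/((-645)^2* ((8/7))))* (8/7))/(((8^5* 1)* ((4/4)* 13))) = 7/29536665600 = 0.00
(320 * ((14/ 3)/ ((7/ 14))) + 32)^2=82011136/ 9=9112348.44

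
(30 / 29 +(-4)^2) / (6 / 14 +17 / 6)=20748 / 3973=5.22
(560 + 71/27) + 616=31823/27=1178.63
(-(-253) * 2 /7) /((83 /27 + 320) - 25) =6831 /28168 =0.24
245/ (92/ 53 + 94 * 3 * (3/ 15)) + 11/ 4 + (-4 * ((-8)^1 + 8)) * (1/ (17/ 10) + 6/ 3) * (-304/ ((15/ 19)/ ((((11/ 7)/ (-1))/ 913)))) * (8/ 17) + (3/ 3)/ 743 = 159465981/ 22893316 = 6.97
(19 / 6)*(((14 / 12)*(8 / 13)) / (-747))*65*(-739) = 982870 / 6723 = 146.20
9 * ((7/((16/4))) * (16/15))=84/5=16.80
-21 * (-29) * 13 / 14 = 1131 / 2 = 565.50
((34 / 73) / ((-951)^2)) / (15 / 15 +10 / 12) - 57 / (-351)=1533163325 / 9441042039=0.16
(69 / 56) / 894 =23 / 16688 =0.00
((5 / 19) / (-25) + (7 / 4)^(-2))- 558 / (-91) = 390193 / 60515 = 6.45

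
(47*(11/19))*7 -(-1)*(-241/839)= 3031762/15941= 190.19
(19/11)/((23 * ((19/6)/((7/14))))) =3/253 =0.01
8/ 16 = 1/ 2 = 0.50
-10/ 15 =-2/ 3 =-0.67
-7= -7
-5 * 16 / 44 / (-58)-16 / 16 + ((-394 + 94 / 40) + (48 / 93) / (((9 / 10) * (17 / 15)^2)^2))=-392.23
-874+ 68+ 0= -806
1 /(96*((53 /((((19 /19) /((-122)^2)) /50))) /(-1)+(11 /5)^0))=-1 /3786489504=-0.00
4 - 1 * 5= -1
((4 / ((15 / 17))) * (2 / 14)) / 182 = 34 / 9555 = 0.00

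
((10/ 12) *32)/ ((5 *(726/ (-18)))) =-16/ 121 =-0.13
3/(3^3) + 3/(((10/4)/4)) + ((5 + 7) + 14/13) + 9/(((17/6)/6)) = 368431/9945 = 37.05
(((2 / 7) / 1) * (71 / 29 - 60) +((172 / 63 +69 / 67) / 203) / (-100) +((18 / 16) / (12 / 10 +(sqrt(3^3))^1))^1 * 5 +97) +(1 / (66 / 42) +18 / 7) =375 * sqrt(3) / 568 +2793957541987 / 33460500150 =84.64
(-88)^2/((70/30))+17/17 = 23239/7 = 3319.86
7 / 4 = 1.75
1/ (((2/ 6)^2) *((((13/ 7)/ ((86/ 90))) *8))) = 301/ 520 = 0.58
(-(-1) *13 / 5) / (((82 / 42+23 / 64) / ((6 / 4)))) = 2016 / 1195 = 1.69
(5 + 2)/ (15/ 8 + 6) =8/ 9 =0.89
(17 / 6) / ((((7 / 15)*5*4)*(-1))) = -17 / 56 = -0.30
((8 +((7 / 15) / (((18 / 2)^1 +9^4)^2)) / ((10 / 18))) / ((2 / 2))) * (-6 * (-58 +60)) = -2877660007 / 29975625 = -96.00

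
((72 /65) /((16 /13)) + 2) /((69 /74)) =3.11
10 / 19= 0.53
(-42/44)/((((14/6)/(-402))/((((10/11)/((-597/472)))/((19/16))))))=-45538560/457501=-99.54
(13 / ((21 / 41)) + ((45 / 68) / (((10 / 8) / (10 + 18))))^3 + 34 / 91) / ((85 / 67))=295025420629 / 114006165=2587.80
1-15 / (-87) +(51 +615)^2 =12863158 / 29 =443557.17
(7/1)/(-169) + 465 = 78578/169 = 464.96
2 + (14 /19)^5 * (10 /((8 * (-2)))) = 4616058 /2476099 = 1.86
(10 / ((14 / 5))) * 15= 375 / 7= 53.57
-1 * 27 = -27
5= 5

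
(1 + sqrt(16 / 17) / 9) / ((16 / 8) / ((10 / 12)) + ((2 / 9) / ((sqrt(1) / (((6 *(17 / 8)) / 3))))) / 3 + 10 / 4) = 15 *sqrt(17) / 2992 + 135 / 704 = 0.21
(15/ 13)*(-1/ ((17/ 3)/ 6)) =-270/ 221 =-1.22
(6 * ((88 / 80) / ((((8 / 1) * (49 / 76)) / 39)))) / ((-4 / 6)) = -73359 / 980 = -74.86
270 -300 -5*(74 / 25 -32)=576 / 5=115.20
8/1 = 8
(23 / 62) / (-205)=-23 / 12710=-0.00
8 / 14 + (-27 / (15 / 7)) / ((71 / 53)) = -21953 / 2485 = -8.83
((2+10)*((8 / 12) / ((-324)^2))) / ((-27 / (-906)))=151 / 59049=0.00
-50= -50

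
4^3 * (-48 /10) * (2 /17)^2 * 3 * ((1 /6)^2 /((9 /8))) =-4096 /13005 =-0.31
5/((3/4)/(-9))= -60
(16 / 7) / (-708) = -4 / 1239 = -0.00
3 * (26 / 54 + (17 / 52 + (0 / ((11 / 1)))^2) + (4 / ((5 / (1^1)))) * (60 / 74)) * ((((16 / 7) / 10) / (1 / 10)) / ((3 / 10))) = 432520 / 12987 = 33.30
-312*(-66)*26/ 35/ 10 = 267696/ 175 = 1529.69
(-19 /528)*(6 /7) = -19 /616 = -0.03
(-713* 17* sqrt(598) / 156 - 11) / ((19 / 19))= -12121* sqrt(598) / 156 - 11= -1911.05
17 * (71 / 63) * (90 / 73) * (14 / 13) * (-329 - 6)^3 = -907552352500 / 949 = -956324923.60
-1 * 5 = -5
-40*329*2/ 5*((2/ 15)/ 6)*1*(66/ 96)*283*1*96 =-32773664/ 15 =-2184910.93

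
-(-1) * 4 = 4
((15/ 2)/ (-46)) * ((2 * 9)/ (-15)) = 9/ 46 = 0.20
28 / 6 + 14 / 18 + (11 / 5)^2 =2314 / 225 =10.28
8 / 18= 4 / 9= 0.44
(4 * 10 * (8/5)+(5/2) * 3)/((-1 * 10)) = -143/20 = -7.15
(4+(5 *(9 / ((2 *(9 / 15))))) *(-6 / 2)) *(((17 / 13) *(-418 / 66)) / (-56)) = -16.05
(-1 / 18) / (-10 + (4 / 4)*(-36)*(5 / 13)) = 0.00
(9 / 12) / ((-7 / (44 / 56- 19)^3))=49744125 / 76832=647.44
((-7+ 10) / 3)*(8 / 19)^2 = 64 / 361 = 0.18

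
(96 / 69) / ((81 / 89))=2848 / 1863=1.53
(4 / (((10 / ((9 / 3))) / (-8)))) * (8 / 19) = -4.04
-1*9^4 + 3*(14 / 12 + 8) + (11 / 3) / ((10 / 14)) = -195851 / 30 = -6528.37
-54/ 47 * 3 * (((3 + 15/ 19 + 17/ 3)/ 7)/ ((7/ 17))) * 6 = -60588/ 893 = -67.85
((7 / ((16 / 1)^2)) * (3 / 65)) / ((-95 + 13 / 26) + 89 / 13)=-21 / 1458560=-0.00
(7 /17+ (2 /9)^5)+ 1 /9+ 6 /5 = 8650118 /5019165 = 1.72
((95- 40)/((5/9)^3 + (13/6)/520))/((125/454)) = 58250016/51215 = 1137.36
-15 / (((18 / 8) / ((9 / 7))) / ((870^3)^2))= -26017572060540000000 / 7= -3716796008648571428.57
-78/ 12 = -13/ 2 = -6.50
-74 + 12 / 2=-68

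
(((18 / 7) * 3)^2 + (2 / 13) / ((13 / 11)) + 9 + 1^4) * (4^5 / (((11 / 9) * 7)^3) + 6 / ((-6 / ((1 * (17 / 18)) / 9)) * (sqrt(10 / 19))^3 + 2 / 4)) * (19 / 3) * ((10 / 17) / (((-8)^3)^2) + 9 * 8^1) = 608663438962872013156709731 / 11767163387625609306112 - 10145157015897212535 * sqrt(190) / 16014648420080128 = 42993.50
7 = 7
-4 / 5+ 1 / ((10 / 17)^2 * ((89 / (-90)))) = -3313 / 890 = -3.72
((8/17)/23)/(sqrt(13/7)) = 8 * sqrt(91)/5083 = 0.02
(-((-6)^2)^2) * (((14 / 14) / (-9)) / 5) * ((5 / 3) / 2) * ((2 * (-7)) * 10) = -3360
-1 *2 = -2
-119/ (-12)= 119/ 12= 9.92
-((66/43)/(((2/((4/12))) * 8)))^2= -121/118336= -0.00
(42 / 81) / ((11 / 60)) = 280 / 99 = 2.83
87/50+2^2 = 287/50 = 5.74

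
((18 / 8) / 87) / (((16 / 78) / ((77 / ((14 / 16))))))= 1287 / 116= 11.09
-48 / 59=-0.81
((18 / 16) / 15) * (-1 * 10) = -3 / 4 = -0.75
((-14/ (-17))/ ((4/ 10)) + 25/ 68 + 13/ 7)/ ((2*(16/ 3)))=6117/ 15232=0.40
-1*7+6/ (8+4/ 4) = -19/ 3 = -6.33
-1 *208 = -208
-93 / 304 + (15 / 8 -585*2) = -355203 / 304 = -1168.43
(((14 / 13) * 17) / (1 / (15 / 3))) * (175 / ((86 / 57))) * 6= 35610750 / 559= 63704.38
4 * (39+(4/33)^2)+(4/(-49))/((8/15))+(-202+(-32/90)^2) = -1103801227/24012450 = -45.97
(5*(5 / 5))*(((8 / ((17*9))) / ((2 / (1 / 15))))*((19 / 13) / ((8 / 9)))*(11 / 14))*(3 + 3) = 209 / 3094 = 0.07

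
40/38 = 20/19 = 1.05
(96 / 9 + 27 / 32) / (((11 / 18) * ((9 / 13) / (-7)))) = -100555 / 528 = -190.45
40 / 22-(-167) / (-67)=-497 / 737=-0.67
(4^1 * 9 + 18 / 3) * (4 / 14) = 12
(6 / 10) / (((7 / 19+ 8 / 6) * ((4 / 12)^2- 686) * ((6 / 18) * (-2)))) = 4617 / 5987810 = 0.00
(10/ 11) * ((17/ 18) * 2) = 170/ 99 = 1.72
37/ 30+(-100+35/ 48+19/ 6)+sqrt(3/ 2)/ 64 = -22769/ 240+sqrt(6)/ 128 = -94.85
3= 3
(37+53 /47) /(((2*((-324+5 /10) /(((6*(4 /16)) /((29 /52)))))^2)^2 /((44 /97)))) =11674252541952 /565039366686261309599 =0.00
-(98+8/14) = -690/7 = -98.57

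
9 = 9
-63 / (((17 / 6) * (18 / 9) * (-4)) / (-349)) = -65961 / 68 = -970.01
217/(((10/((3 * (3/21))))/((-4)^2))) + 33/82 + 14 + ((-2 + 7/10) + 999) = 47597/41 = 1160.90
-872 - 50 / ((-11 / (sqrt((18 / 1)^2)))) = -8692 / 11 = -790.18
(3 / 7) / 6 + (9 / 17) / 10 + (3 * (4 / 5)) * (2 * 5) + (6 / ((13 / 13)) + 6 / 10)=18281 / 595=30.72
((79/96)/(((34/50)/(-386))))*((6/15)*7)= -533645/408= -1307.95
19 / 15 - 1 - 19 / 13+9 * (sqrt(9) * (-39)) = -205568 / 195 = -1054.19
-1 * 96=-96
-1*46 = -46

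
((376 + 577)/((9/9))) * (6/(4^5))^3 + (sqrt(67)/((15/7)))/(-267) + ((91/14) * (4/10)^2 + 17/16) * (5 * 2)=14109767311/671088640 - 7 * sqrt(67)/4005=21.01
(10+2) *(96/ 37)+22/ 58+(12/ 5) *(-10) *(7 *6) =-1047769/ 1073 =-976.49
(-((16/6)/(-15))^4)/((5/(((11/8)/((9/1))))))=-5632/184528125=-0.00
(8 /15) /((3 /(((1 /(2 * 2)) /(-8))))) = -1 /180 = -0.01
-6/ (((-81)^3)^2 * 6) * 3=-0.00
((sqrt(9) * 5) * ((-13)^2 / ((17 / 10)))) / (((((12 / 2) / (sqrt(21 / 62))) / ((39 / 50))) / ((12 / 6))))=6591 * sqrt(1302) / 1054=225.64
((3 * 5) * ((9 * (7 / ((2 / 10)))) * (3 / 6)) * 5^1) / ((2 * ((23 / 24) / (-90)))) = -12757500 / 23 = -554673.91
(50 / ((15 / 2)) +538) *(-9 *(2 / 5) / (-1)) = 9804 / 5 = 1960.80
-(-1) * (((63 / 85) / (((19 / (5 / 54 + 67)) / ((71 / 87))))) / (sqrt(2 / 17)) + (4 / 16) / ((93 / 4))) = 1 / 93 + 1800631 * sqrt(34) / 1686060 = 6.24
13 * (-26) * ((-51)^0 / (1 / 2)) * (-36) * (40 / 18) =54080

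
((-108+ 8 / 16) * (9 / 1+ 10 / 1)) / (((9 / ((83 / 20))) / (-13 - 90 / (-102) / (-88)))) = 1319805493 / 107712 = 12253.10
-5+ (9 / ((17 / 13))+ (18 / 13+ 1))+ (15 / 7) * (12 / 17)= 8941 / 1547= 5.78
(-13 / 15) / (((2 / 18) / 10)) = -78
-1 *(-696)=696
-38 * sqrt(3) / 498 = -19 * sqrt(3) / 249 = -0.13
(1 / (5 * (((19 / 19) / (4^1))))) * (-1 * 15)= -12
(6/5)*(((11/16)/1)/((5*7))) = 33/1400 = 0.02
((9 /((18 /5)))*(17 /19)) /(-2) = -85 /76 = -1.12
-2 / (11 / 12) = -24 / 11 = -2.18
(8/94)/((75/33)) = 44/1175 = 0.04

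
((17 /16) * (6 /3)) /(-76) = -17 /608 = -0.03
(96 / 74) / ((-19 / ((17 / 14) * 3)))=-1224 / 4921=-0.25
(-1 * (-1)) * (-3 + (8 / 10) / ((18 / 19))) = -97 / 45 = -2.16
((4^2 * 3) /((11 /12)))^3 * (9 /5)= 1719926784 /6655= 258441.29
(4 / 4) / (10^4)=1 / 10000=0.00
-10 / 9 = -1.11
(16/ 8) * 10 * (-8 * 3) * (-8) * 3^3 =103680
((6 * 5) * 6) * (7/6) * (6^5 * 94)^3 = 82010906298105200640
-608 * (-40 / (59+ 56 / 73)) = 1775360 / 4363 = 406.91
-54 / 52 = -27 / 26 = -1.04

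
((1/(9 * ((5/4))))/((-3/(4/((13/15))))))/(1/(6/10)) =-16/195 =-0.08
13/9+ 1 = 22/9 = 2.44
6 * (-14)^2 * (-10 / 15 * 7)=-5488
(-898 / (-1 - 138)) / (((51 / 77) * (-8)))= -34573 / 28356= -1.22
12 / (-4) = -3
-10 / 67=-0.15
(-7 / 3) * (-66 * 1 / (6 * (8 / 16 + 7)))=154 / 45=3.42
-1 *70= -70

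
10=10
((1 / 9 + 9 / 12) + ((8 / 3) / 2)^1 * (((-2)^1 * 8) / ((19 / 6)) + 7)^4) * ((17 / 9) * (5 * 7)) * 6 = 55929809005 / 7037334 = 7947.58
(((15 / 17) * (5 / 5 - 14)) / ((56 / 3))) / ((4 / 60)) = -8775 / 952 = -9.22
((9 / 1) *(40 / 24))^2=225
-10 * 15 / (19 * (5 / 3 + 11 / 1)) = -0.62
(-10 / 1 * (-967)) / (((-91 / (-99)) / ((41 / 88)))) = 1784115 / 364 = 4901.41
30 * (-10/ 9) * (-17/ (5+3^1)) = 425/ 6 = 70.83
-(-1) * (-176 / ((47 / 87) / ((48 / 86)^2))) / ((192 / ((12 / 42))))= -91872 / 608321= -0.15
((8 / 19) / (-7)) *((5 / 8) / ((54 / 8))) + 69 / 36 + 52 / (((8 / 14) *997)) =28675771 / 14320908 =2.00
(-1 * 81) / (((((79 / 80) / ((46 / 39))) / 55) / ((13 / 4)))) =-1366200 / 79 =-17293.67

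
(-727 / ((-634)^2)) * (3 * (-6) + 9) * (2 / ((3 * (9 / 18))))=2181 / 100489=0.02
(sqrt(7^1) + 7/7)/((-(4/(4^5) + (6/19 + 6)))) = -4864* sqrt(7)/30739-4864/30739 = -0.58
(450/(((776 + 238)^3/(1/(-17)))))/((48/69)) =-575/15754704576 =-0.00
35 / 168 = 5 / 24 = 0.21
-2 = -2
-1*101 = -101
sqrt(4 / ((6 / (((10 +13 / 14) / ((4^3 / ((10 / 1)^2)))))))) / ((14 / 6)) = 15 * sqrt(357) / 196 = 1.45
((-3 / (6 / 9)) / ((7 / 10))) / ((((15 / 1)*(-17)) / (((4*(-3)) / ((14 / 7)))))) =-18 / 119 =-0.15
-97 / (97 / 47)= -47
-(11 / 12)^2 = -121 / 144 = -0.84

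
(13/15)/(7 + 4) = 13/165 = 0.08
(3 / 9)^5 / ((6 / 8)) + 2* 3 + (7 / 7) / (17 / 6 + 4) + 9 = 452873 / 29889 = 15.15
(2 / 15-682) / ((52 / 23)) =-58811 / 195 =-301.59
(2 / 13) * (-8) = -16 / 13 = -1.23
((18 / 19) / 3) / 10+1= 1.03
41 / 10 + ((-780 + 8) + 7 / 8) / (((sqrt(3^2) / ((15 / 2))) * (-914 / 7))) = 1379367 / 73120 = 18.86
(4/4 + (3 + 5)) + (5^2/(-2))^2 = 165.25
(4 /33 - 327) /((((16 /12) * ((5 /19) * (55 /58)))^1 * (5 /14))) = -41605459 /15125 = -2750.77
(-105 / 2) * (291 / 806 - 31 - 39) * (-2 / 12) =-609.34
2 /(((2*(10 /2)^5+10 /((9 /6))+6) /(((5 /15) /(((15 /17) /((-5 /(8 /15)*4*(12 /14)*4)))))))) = -510 /32879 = -0.02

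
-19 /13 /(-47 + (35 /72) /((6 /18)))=456 /14209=0.03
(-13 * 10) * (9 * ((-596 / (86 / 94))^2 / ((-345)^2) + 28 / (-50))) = -17197151348 / 4890605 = -3516.36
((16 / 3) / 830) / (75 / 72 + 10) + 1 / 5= 22059 / 109975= 0.20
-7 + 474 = 467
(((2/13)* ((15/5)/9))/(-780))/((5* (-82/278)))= 139/3118050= 0.00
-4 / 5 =-0.80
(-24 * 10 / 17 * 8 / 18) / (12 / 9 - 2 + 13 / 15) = -1600 / 51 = -31.37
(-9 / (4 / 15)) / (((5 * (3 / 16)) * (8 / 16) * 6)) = -12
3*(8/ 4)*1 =6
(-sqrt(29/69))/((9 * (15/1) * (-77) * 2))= sqrt(2001)/1434510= 0.00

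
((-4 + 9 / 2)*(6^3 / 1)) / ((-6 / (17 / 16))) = -153 / 8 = -19.12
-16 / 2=-8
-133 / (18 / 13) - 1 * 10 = -1909 / 18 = -106.06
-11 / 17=-0.65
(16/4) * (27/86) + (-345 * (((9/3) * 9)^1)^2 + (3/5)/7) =-378513006/1505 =-251503.66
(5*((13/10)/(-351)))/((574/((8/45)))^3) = -32/58163026343625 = -0.00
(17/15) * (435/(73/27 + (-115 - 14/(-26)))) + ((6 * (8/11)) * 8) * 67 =1007328783/431497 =2334.50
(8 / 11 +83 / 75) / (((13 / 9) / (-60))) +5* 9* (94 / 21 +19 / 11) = 1015899 / 5005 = 202.98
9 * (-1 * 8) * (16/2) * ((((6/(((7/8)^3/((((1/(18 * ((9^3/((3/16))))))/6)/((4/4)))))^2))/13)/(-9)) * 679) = 794624/3135107039337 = 0.00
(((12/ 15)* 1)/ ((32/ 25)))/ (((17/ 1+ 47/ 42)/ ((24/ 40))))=63/ 3044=0.02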